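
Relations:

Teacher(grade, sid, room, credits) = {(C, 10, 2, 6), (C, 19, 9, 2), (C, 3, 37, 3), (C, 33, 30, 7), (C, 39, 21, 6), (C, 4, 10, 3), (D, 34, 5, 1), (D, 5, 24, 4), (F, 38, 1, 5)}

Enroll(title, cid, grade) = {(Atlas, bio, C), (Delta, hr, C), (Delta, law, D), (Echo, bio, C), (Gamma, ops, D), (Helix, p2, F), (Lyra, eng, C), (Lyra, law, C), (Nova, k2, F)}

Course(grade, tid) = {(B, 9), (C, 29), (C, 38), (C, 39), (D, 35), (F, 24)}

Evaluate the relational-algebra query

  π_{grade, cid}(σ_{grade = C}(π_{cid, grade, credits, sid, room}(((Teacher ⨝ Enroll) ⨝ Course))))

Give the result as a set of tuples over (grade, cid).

{(C, bio), (C, eng), (C, hr), (C, law)}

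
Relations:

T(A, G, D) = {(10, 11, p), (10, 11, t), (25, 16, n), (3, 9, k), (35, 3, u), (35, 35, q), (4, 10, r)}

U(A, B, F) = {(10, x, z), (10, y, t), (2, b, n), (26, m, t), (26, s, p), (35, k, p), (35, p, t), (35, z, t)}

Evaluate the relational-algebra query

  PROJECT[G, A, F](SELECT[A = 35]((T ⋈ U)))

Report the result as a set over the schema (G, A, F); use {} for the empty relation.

{(3, 35, p), (3, 35, t), (35, 35, p), (35, 35, t)}

Joining T and U on A yields {(10, 11, p, x, z), (10, 11, p, y, t), (10, 11, t, x, z), (10, 11, t, y, t), (35, 3, u, k, p), (35, 3, u, p, t), (35, 3, u, z, t), (35, 35, q, k, p), (35, 35, q, p, t), (35, 35, q, z, t)}.
Filtering on A = 35 leaves {(35, 3, u, k, p), (35, 3, u, p, t), (35, 3, u, z, t), (35, 35, q, k, p), (35, 35, q, p, t), (35, 35, q, z, t)}.
π_{G, A, F} gives {(3, 35, p), (3, 35, t), (35, 35, p), (35, 35, t)} (2 duplicate(s) eliminated).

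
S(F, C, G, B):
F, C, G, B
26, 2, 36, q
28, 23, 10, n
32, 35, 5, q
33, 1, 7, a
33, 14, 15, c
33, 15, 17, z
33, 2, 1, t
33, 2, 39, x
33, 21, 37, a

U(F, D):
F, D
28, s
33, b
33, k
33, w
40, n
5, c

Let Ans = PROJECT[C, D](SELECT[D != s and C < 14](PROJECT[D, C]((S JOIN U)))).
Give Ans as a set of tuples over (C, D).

S ⋈ U (natural join on F): {(28, 23, 10, n, s), (33, 1, 7, a, b), (33, 1, 7, a, k), (33, 1, 7, a, w), (33, 14, 15, c, b), (33, 14, 15, c, k), (33, 14, 15, c, w), (33, 15, 17, z, b), (33, 15, 17, z, k), (33, 15, 17, z, w), (33, 2, 1, t, b), (33, 2, 1, t, k), (33, 2, 1, t, w), (33, 2, 39, x, b), (33, 2, 39, x, k), (33, 2, 39, x, w), (33, 21, 37, a, b), (33, 21, 37, a, k), (33, 21, 37, a, w)}
Projecting to D, C (3 duplicate(s) eliminated): {(b, 1), (b, 14), (b, 15), (b, 2), (b, 21), (k, 1), (k, 14), (k, 15), (k, 2), (k, 21), (s, 23), (w, 1), (w, 14), (w, 15), (w, 2), (w, 21)}
Apply σ_{D != s and C < 14}; surviving tuples: {(b, 1), (b, 2), (k, 1), (k, 2), (w, 1), (w, 2)}
Projecting to C, D: {(1, b), (1, k), (1, w), (2, b), (2, k), (2, w)}

{(1, b), (1, k), (1, w), (2, b), (2, k), (2, w)}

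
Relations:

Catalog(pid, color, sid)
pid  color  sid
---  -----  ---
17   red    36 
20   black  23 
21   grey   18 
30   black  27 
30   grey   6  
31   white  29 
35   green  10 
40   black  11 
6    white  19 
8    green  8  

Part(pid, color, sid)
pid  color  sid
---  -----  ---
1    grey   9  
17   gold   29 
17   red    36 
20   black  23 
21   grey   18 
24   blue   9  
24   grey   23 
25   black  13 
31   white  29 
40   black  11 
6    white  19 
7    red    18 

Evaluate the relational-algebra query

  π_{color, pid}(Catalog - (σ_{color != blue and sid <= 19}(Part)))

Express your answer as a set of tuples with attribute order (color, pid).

{(black, 20), (black, 30), (green, 35), (green, 8), (grey, 30), (red, 17), (white, 31)}

Selection color != blue and sid <= 19: {(1, grey, 9), (21, grey, 18), (25, black, 13), (40, black, 11), (6, white, 19), (7, red, 18)}
Set difference of the two operands is {(17, red, 36), (20, black, 23), (30, black, 27), (30, grey, 6), (31, white, 29), (35, green, 10), (8, green, 8)}.
π_{color, pid} gives {(black, 20), (black, 30), (green, 35), (green, 8), (grey, 30), (red, 17), (white, 31)}.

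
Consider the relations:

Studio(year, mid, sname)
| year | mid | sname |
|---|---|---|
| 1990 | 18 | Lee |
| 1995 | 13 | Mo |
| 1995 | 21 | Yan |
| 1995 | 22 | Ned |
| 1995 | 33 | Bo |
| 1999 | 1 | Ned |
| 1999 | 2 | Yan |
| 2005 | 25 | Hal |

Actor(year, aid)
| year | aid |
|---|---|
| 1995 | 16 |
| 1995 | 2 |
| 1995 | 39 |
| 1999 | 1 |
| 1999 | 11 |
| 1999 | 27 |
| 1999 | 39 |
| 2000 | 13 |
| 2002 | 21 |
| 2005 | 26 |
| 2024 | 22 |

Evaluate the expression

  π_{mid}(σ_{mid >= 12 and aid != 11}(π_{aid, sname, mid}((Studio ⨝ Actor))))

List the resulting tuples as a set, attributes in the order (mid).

{13, 21, 22, 25, 33}

Joining Studio and Actor on year yields {(1995, 13, Mo, 16), (1995, 13, Mo, 2), (1995, 13, Mo, 39), (1995, 21, Yan, 16), (1995, 21, Yan, 2), (1995, 21, Yan, 39), (1995, 22, Ned, 16), (1995, 22, Ned, 2), (1995, 22, Ned, 39), (1995, 33, Bo, 16), (1995, 33, Bo, 2), (1995, 33, Bo, 39), (1999, 1, Ned, 1), (1999, 1, Ned, 11), (1999, 1, Ned, 27), (1999, 1, Ned, 39), (1999, 2, Yan, 1), (1999, 2, Yan, 11), (1999, 2, Yan, 27), (1999, 2, Yan, 39), (2005, 25, Hal, 26)}.
π[aid, sname, mid]: project onto (aid, sname, mid) → {(1, Ned, 1), (1, Yan, 2), (11, Ned, 1), (11, Yan, 2), (16, Bo, 33), (16, Mo, 13), (16, Ned, 22), (16, Yan, 21), (2, Bo, 33), (2, Mo, 13), (2, Ned, 22), (2, Yan, 21), (26, Hal, 25), (27, Ned, 1), (27, Yan, 2), (39, Bo, 33), (39, Mo, 13), (39, Ned, 1), (39, Ned, 22), (39, Yan, 2), (39, Yan, 21)}
Filtering on mid >= 12 and aid != 11 leaves {(16, Bo, 33), (16, Mo, 13), (16, Ned, 22), (16, Yan, 21), (2, Bo, 33), (2, Mo, 13), (2, Ned, 22), (2, Yan, 21), (26, Hal, 25), (39, Bo, 33), (39, Mo, 13), (39, Ned, 22), (39, Yan, 21)}.
π[mid]: project onto (mid) (8 duplicate(s) eliminated) → {13, 21, 22, 25, 33}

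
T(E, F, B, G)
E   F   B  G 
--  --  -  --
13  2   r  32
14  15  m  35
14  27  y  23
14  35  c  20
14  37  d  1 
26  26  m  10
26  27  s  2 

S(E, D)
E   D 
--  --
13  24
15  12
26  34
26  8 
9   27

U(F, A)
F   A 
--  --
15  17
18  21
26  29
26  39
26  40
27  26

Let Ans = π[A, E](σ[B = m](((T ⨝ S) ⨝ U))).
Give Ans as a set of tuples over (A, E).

{(29, 26), (39, 26), (40, 26)}

T ⋈ S (natural join on E): {(13, 2, r, 32, 24), (26, 26, m, 10, 34), (26, 26, m, 10, 8), (26, 27, s, 2, 34), (26, 27, s, 2, 8)}
(T ⨝ S) ⋈ U (natural join on F): {(26, 26, m, 10, 34, 29), (26, 26, m, 10, 34, 39), (26, 26, m, 10, 34, 40), (26, 26, m, 10, 8, 29), (26, 26, m, 10, 8, 39), (26, 26, m, 10, 8, 40), (26, 27, s, 2, 34, 26), (26, 27, s, 2, 8, 26)}
σ[B = m]: keep tuples satisfying B = m → {(26, 26, m, 10, 34, 29), (26, 26, m, 10, 34, 39), (26, 26, m, 10, 34, 40), (26, 26, m, 10, 8, 29), (26, 26, m, 10, 8, 39), (26, 26, m, 10, 8, 40)}
Projecting to A, E (3 duplicate(s) eliminated): {(29, 26), (39, 26), (40, 26)}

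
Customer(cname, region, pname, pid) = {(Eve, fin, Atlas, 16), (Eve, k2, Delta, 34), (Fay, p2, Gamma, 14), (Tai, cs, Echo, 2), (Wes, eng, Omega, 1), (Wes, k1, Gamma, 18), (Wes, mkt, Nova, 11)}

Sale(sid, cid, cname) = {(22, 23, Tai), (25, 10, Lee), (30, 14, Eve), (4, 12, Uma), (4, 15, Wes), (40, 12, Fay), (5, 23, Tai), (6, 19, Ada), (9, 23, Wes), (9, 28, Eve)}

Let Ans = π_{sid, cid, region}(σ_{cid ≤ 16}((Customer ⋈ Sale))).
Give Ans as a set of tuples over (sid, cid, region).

Natural join on cname: {(Eve, fin, Atlas, 16, 30, 14), (Eve, fin, Atlas, 16, 9, 28), (Eve, k2, Delta, 34, 30, 14), (Eve, k2, Delta, 34, 9, 28), (Fay, p2, Gamma, 14, 40, 12), (Tai, cs, Echo, 2, 22, 23), (Tai, cs, Echo, 2, 5, 23), (Wes, eng, Omega, 1, 4, 15), (Wes, eng, Omega, 1, 9, 23), (Wes, k1, Gamma, 18, 4, 15), (Wes, k1, Gamma, 18, 9, 23), (Wes, mkt, Nova, 11, 4, 15), (Wes, mkt, Nova, 11, 9, 23)}
Apply σ_{cid ≤ 16}; surviving tuples: {(Eve, fin, Atlas, 16, 30, 14), (Eve, k2, Delta, 34, 30, 14), (Fay, p2, Gamma, 14, 40, 12), (Wes, eng, Omega, 1, 4, 15), (Wes, k1, Gamma, 18, 4, 15), (Wes, mkt, Nova, 11, 4, 15)}
Projecting to sid, cid, region: {(30, 14, fin), (30, 14, k2), (4, 15, eng), (4, 15, k1), (4, 15, mkt), (40, 12, p2)}

{(30, 14, fin), (30, 14, k2), (4, 15, eng), (4, 15, k1), (4, 15, mkt), (40, 12, p2)}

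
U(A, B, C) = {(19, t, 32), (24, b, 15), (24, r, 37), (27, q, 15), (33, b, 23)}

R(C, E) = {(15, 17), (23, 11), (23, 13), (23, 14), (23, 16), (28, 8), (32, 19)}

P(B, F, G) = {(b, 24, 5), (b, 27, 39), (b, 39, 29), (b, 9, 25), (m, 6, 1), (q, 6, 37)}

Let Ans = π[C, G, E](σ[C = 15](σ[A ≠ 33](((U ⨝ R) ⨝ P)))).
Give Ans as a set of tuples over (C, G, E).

{(15, 25, 17), (15, 29, 17), (15, 37, 17), (15, 39, 17), (15, 5, 17)}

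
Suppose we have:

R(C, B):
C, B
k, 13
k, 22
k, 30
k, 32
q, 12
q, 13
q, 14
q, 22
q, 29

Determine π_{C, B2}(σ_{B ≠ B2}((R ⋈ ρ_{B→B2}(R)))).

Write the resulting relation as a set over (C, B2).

ρ[B→B2]: schema becomes (C, B2); tuples unchanged.
Natural join on C: {(k, 13, 13), (k, 13, 22), (k, 13, 30), (k, 13, 32), (k, 22, 13), (k, 22, 22), (k, 22, 30), (k, 22, 32), (k, 30, 13), (k, 30, 22), (k, 30, 30), (k, 30, 32), (k, 32, 13), (k, 32, 22), (k, 32, 30), (k, 32, 32), (q, 12, 12), (q, 12, 13), (q, 12, 14), (q, 12, 22), (q, 12, 29), (q, 13, 12), (q, 13, 13), (q, 13, 14), (q, 13, 22), (q, 13, 29), (q, 14, 12), (q, 14, 13), (q, 14, 14), (q, 14, 22), (q, 14, 29), (q, 22, 12), (q, 22, 13), (q, 22, 14), (q, 22, 22), (q, 22, 29), (q, 29, 12), (q, 29, 13), (q, 29, 14), (q, 29, 22), (q, 29, 29)}
σ[B ≠ B2]: keep tuples satisfying B ≠ B2 → {(k, 13, 22), (k, 13, 30), (k, 13, 32), (k, 22, 13), (k, 22, 30), (k, 22, 32), (k, 30, 13), (k, 30, 22), (k, 30, 32), (k, 32, 13), (k, 32, 22), (k, 32, 30), (q, 12, 13), (q, 12, 14), (q, 12, 22), (q, 12, 29), (q, 13, 12), (q, 13, 14), (q, 13, 22), (q, 13, 29), (q, 14, 12), (q, 14, 13), (q, 14, 22), (q, 14, 29), (q, 22, 12), (q, 22, 13), (q, 22, 14), (q, 22, 29), (q, 29, 12), (q, 29, 13), (q, 29, 14), (q, 29, 22)}
π[C, B2]: project onto (C, B2) (23 duplicate(s) eliminated) → {(k, 13), (k, 22), (k, 30), (k, 32), (q, 12), (q, 13), (q, 14), (q, 22), (q, 29)}

{(k, 13), (k, 22), (k, 30), (k, 32), (q, 12), (q, 13), (q, 14), (q, 22), (q, 29)}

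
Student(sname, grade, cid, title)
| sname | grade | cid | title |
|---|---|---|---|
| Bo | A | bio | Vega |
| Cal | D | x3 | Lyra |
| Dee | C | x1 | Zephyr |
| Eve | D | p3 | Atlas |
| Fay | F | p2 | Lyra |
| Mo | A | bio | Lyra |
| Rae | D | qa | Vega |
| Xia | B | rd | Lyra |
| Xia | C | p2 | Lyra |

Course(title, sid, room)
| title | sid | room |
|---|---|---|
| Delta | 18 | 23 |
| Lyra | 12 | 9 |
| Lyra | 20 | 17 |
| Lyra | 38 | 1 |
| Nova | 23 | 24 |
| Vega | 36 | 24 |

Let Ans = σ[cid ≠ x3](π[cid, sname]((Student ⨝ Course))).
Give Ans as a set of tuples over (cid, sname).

Natural join on title: {(Bo, A, bio, Vega, 36, 24), (Cal, D, x3, Lyra, 12, 9), (Cal, D, x3, Lyra, 20, 17), (Cal, D, x3, Lyra, 38, 1), (Fay, F, p2, Lyra, 12, 9), (Fay, F, p2, Lyra, 20, 17), (Fay, F, p2, Lyra, 38, 1), (Mo, A, bio, Lyra, 12, 9), (Mo, A, bio, Lyra, 20, 17), (Mo, A, bio, Lyra, 38, 1), (Rae, D, qa, Vega, 36, 24), (Xia, B, rd, Lyra, 12, 9), (Xia, B, rd, Lyra, 20, 17), (Xia, B, rd, Lyra, 38, 1), (Xia, C, p2, Lyra, 12, 9), (Xia, C, p2, Lyra, 20, 17), (Xia, C, p2, Lyra, 38, 1)}
π[cid, sname]: project onto (cid, sname) (10 duplicate(s) eliminated) → {(bio, Bo), (bio, Mo), (p2, Fay), (p2, Xia), (qa, Rae), (rd, Xia), (x3, Cal)}
Filtering on cid ≠ x3 leaves {(bio, Bo), (bio, Mo), (p2, Fay), (p2, Xia), (qa, Rae), (rd, Xia)}.

{(bio, Bo), (bio, Mo), (p2, Fay), (p2, Xia), (qa, Rae), (rd, Xia)}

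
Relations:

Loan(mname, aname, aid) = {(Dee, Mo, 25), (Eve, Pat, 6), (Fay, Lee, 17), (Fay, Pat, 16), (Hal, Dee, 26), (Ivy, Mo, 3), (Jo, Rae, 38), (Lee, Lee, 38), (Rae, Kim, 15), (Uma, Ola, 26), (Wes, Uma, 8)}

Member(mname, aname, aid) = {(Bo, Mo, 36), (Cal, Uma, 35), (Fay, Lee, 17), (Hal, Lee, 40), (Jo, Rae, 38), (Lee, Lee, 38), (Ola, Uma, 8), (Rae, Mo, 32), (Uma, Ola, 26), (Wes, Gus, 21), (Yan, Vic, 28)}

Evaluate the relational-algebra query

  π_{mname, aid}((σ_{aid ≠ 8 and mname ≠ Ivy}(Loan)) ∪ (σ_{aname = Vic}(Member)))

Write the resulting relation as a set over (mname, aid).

σ[aid ≠ 8 and mname ≠ Ivy]: keep tuples satisfying aid ≠ 8 and mname ≠ Ivy → {(Dee, Mo, 25), (Eve, Pat, 6), (Fay, Lee, 17), (Fay, Pat, 16), (Hal, Dee, 26), (Jo, Rae, 38), (Lee, Lee, 38), (Rae, Kim, 15), (Uma, Ola, 26)}
σ[aname = Vic]: keep tuples satisfying aname = Vic → {(Yan, Vic, 28)}
Union: {(Dee, Mo, 25), (Eve, Pat, 6), (Fay, Lee, 17), (Fay, Pat, 16), (Hal, Dee, 26), (Jo, Rae, 38), (Lee, Lee, 38), (Rae, Kim, 15), (Uma, Ola, 26)} with {(Yan, Vic, 28)} → {(Dee, Mo, 25), (Eve, Pat, 6), (Fay, Lee, 17), (Fay, Pat, 16), (Hal, Dee, 26), (Jo, Rae, 38), (Lee, Lee, 38), (Rae, Kim, 15), (Uma, Ola, 26), (Yan, Vic, 28)}
π_{mname, aid} gives {(Dee, 25), (Eve, 6), (Fay, 16), (Fay, 17), (Hal, 26), (Jo, 38), (Lee, 38), (Rae, 15), (Uma, 26), (Yan, 28)}.

{(Dee, 25), (Eve, 6), (Fay, 16), (Fay, 17), (Hal, 26), (Jo, 38), (Lee, 38), (Rae, 15), (Uma, 26), (Yan, 28)}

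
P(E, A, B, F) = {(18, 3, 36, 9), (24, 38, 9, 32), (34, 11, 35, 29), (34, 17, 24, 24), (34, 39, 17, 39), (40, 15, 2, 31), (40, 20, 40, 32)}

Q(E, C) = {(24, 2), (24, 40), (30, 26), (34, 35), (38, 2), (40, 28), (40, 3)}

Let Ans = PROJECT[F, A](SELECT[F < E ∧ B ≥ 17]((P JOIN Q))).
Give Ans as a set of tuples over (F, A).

{(24, 17), (29, 11), (32, 20)}

P ⋈ Q (natural join on E): {(24, 38, 9, 32, 2), (24, 38, 9, 32, 40), (34, 11, 35, 29, 35), (34, 17, 24, 24, 35), (34, 39, 17, 39, 35), (40, 15, 2, 31, 28), (40, 15, 2, 31, 3), (40, 20, 40, 32, 28), (40, 20, 40, 32, 3)}
σ[F < E ∧ B ≥ 17]: keep tuples satisfying F < E ∧ B ≥ 17 → {(34, 11, 35, 29, 35), (34, 17, 24, 24, 35), (40, 20, 40, 32, 28), (40, 20, 40, 32, 3)}
π[F, A]: project onto (F, A) (1 duplicate(s) eliminated) → {(24, 17), (29, 11), (32, 20)}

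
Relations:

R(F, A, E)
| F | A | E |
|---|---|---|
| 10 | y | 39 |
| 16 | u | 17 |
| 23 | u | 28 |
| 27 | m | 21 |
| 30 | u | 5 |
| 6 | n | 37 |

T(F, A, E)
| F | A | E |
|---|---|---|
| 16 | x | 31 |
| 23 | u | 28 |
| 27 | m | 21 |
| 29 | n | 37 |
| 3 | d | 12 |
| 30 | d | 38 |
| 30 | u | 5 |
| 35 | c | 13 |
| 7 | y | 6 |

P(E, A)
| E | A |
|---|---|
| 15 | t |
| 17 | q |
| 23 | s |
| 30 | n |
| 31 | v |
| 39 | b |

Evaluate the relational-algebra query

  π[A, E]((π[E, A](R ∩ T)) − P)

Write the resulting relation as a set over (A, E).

Taking the intersection: {(23, u, 28), (27, m, 21), (30, u, 5)}
Keep only column(s) E, A: {(21, m), (28, u), (5, u)}
Taking the difference: {(21, m), (28, u), (5, u)}
Keep only column(s) A, E: {(m, 21), (u, 28), (u, 5)}

{(m, 21), (u, 28), (u, 5)}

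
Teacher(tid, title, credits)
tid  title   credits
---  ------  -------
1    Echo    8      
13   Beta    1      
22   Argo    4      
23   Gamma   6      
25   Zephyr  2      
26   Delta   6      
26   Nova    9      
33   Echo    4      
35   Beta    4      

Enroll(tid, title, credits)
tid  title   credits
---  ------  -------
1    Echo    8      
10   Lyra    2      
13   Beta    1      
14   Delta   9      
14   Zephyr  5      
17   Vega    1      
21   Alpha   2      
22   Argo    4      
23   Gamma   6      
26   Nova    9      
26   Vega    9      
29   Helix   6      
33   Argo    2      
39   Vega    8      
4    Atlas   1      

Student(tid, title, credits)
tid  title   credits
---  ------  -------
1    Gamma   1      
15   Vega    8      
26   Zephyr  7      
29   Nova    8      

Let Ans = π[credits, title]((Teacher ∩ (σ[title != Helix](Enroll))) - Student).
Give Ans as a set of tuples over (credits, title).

{(1, Beta), (4, Argo), (6, Gamma), (8, Echo), (9, Nova)}

Filtering on title != Helix leaves {(1, Echo, 8), (10, Lyra, 2), (13, Beta, 1), (14, Delta, 9), (14, Zephyr, 5), (17, Vega, 1), (21, Alpha, 2), (22, Argo, 4), (23, Gamma, 6), (26, Nova, 9), (26, Vega, 9), (33, Argo, 2), (39, Vega, 8), (4, Atlas, 1)}.
Taking the intersection: {(1, Echo, 8), (13, Beta, 1), (22, Argo, 4), (23, Gamma, 6), (26, Nova, 9)}
Taking the difference: {(1, Echo, 8), (13, Beta, 1), (22, Argo, 4), (23, Gamma, 6), (26, Nova, 9)}
Projecting to credits, title: {(1, Beta), (4, Argo), (6, Gamma), (8, Echo), (9, Nova)}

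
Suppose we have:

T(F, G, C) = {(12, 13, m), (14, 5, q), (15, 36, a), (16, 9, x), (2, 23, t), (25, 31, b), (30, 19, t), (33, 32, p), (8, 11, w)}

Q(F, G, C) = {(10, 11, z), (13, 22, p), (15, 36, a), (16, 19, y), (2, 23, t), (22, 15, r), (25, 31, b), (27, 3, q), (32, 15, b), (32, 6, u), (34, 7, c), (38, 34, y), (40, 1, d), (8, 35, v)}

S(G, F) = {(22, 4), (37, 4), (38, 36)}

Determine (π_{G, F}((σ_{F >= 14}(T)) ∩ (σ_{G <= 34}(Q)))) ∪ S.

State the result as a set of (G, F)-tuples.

Apply σ_{F >= 14}; surviving tuples: {(14, 5, q), (15, 36, a), (16, 9, x), (25, 31, b), (30, 19, t), (33, 32, p)}
Apply σ_{G <= 34}; surviving tuples: {(10, 11, z), (13, 22, p), (16, 19, y), (2, 23, t), (22, 15, r), (25, 31, b), (27, 3, q), (32, 15, b), (32, 6, u), (34, 7, c), (38, 34, y), (40, 1, d)}
Taking the intersection: {(25, 31, b)}
Projecting to G, F: {(31, 25)}
Taking the union: {(22, 4), (31, 25), (37, 4), (38, 36)}

{(22, 4), (31, 25), (37, 4), (38, 36)}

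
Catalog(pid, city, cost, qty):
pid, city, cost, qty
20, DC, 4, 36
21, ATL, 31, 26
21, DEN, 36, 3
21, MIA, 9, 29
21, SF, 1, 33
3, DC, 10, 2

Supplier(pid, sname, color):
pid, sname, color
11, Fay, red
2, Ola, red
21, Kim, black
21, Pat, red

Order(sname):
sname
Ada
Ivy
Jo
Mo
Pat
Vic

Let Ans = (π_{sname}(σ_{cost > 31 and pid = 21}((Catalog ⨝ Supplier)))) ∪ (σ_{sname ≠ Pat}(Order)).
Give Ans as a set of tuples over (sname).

{Ada, Ivy, Jo, Kim, Mo, Pat, Vic}

Joining Catalog and Supplier on pid yields {(21, ATL, 31, 26, Kim, black), (21, ATL, 31, 26, Pat, red), (21, DEN, 36, 3, Kim, black), (21, DEN, 36, 3, Pat, red), (21, MIA, 9, 29, Kim, black), (21, MIA, 9, 29, Pat, red), (21, SF, 1, 33, Kim, black), (21, SF, 1, 33, Pat, red)}.
Selection cost > 31 and pid = 21: {(21, DEN, 36, 3, Kim, black), (21, DEN, 36, 3, Pat, red)}
Projecting to sname: {Kim, Pat}
Selection sname ≠ Pat: {Ada, Ivy, Jo, Mo, Vic}
Set union of the two operands is {Ada, Ivy, Jo, Kim, Mo, Pat, Vic}.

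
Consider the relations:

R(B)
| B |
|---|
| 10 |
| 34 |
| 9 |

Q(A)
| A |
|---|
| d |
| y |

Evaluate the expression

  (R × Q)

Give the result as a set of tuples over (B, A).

{(10, d), (10, y), (34, d), (34, y), (9, d), (9, y)}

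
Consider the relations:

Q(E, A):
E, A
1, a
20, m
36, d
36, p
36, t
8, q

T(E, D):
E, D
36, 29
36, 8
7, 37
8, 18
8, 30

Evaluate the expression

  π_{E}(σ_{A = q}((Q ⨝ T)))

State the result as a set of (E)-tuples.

{8}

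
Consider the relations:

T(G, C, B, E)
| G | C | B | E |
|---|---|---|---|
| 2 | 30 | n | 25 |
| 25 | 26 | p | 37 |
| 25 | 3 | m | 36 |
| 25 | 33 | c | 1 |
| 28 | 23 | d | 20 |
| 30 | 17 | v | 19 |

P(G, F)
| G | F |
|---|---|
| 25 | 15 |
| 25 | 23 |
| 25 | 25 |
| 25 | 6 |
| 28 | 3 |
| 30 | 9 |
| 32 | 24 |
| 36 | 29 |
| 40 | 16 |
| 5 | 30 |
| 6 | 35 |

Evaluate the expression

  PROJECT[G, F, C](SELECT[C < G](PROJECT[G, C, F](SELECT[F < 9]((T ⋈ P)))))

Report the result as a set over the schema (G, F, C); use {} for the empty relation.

{(25, 6, 3), (28, 3, 23)}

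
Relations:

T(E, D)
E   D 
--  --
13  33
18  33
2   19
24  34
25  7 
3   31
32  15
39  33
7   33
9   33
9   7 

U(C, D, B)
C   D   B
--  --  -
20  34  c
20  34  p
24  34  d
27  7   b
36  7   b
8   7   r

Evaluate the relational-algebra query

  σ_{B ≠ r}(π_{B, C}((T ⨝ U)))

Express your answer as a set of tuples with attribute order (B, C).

{(b, 27), (b, 36), (c, 20), (d, 24), (p, 20)}

Natural join on D: {(24, 34, 20, c), (24, 34, 20, p), (24, 34, 24, d), (25, 7, 27, b), (25, 7, 36, b), (25, 7, 8, r), (9, 7, 27, b), (9, 7, 36, b), (9, 7, 8, r)}
π[B, C]: project onto (B, C) (3 duplicate(s) eliminated) → {(b, 27), (b, 36), (c, 20), (d, 24), (p, 20), (r, 8)}
Selection B ≠ r: {(b, 27), (b, 36), (c, 20), (d, 24), (p, 20)}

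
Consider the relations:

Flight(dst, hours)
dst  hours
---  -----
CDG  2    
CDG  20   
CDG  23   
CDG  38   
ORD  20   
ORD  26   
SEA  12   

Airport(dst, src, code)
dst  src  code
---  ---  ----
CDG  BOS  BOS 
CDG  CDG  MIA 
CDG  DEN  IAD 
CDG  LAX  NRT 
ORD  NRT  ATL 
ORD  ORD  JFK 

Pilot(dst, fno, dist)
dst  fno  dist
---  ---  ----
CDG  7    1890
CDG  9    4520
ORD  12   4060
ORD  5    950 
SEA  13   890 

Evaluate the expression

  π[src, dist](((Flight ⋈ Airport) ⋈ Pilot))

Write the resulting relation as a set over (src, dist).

{(BOS, 1890), (BOS, 4520), (CDG, 1890), (CDG, 4520), (DEN, 1890), (DEN, 4520), (LAX, 1890), (LAX, 4520), (NRT, 4060), (NRT, 950), (ORD, 4060), (ORD, 950)}

Flight ⋈ Airport (natural join on dst): {(CDG, 2, BOS, BOS), (CDG, 2, CDG, MIA), (CDG, 2, DEN, IAD), (CDG, 2, LAX, NRT), (CDG, 20, BOS, BOS), (CDG, 20, CDG, MIA), (CDG, 20, DEN, IAD), (CDG, 20, LAX, NRT), (CDG, 23, BOS, BOS), (CDG, 23, CDG, MIA), (CDG, 23, DEN, IAD), (CDG, 23, LAX, NRT), (CDG, 38, BOS, BOS), (CDG, 38, CDG, MIA), (CDG, 38, DEN, IAD), (CDG, 38, LAX, NRT), (ORD, 20, NRT, ATL), (ORD, 20, ORD, JFK), (ORD, 26, NRT, ATL), (ORD, 26, ORD, JFK)}
(Flight ⋈ Airport) ⋈ Pilot (natural join on dst): {(CDG, 2, BOS, BOS, 7, 1890), (CDG, 2, BOS, BOS, 9, 4520), (CDG, 2, CDG, MIA, 7, 1890), (CDG, 2, CDG, MIA, 9, 4520), (CDG, 2, DEN, IAD, 7, 1890), (CDG, 2, DEN, IAD, 9, 4520), (CDG, 2, LAX, NRT, 7, 1890), (CDG, 2, LAX, NRT, 9, 4520), (CDG, 20, BOS, BOS, 7, 1890), (CDG, 20, BOS, BOS, 9, 4520), (CDG, 20, CDG, MIA, 7, 1890), (CDG, 20, CDG, MIA, 9, 4520), (CDG, 20, DEN, IAD, 7, 1890), (CDG, 20, DEN, IAD, 9, 4520), (CDG, 20, LAX, NRT, 7, 1890), (CDG, 20, LAX, NRT, 9, 4520), (CDG, 23, BOS, BOS, 7, 1890), (CDG, 23, BOS, BOS, 9, 4520), (CDG, 23, CDG, MIA, 7, 1890), (CDG, 23, CDG, MIA, 9, 4520), (CDG, 23, DEN, IAD, 7, 1890), (CDG, 23, DEN, IAD, 9, 4520), (CDG, 23, LAX, NRT, 7, 1890), (CDG, 23, LAX, NRT, 9, 4520), (CDG, 38, BOS, BOS, 7, 1890), (CDG, 38, BOS, BOS, 9, 4520), (CDG, 38, CDG, MIA, 7, 1890), (CDG, 38, CDG, MIA, 9, 4520), (CDG, 38, DEN, IAD, 7, 1890), (CDG, 38, DEN, IAD, 9, 4520), (CDG, 38, LAX, NRT, 7, 1890), (CDG, 38, LAX, NRT, 9, 4520), (ORD, 20, NRT, ATL, 12, 4060), (ORD, 20, NRT, ATL, 5, 950), (ORD, 20, ORD, JFK, 12, 4060), (ORD, 20, ORD, JFK, 5, 950), (ORD, 26, NRT, ATL, 12, 4060), (ORD, 26, NRT, ATL, 5, 950), (ORD, 26, ORD, JFK, 12, 4060), (ORD, 26, ORD, JFK, 5, 950)}
π_{src, dist} gives {(BOS, 1890), (BOS, 4520), (CDG, 1890), (CDG, 4520), (DEN, 1890), (DEN, 4520), (LAX, 1890), (LAX, 4520), (NRT, 4060), (NRT, 950), (ORD, 4060), (ORD, 950)} (28 duplicate(s) eliminated).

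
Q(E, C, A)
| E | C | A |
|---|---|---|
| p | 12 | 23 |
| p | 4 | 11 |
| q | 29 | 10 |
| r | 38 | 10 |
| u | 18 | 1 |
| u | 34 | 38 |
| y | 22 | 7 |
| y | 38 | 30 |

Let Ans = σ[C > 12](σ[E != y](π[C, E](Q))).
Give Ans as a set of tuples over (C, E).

Keep only column(s) C, E: {(12, p), (18, u), (22, y), (29, q), (34, u), (38, r), (38, y), (4, p)}
σ[E != y]: keep tuples satisfying E != y → {(12, p), (18, u), (29, q), (34, u), (38, r), (4, p)}
σ[C > 12]: keep tuples satisfying C > 12 → {(18, u), (29, q), (34, u), (38, r)}

{(18, u), (29, q), (34, u), (38, r)}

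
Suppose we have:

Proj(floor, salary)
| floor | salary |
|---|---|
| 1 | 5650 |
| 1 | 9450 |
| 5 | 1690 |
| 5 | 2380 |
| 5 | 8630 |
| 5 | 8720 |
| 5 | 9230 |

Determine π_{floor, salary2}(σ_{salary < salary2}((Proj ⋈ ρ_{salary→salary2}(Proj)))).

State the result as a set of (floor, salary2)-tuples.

{(1, 9450), (5, 2380), (5, 8630), (5, 8720), (5, 9230)}

ρ[salary→salary2]: schema becomes (floor, salary2); tuples unchanged.
Joining Proj and ρ_{salary→salary2}(Proj) on floor yields {(1, 5650, 5650), (1, 5650, 9450), (1, 9450, 5650), (1, 9450, 9450), (5, 1690, 1690), (5, 1690, 2380), (5, 1690, 8630), (5, 1690, 8720), (5, 1690, 9230), (5, 2380, 1690), (5, 2380, 2380), (5, 2380, 8630), (5, 2380, 8720), (5, 2380, 9230), (5, 8630, 1690), (5, 8630, 2380), (5, 8630, 8630), (5, 8630, 8720), (5, 8630, 9230), (5, 8720, 1690), (5, 8720, 2380), (5, 8720, 8630), (5, 8720, 8720), (5, 8720, 9230), (5, 9230, 1690), (5, 9230, 2380), (5, 9230, 8630), (5, 9230, 8720), (5, 9230, 9230)}.
Selection salary < salary2: {(1, 5650, 9450), (5, 1690, 2380), (5, 1690, 8630), (5, 1690, 8720), (5, 1690, 9230), (5, 2380, 8630), (5, 2380, 8720), (5, 2380, 9230), (5, 8630, 8720), (5, 8630, 9230), (5, 8720, 9230)}
π[floor, salary2]: project onto (floor, salary2) (6 duplicate(s) eliminated) → {(1, 9450), (5, 2380), (5, 8630), (5, 8720), (5, 9230)}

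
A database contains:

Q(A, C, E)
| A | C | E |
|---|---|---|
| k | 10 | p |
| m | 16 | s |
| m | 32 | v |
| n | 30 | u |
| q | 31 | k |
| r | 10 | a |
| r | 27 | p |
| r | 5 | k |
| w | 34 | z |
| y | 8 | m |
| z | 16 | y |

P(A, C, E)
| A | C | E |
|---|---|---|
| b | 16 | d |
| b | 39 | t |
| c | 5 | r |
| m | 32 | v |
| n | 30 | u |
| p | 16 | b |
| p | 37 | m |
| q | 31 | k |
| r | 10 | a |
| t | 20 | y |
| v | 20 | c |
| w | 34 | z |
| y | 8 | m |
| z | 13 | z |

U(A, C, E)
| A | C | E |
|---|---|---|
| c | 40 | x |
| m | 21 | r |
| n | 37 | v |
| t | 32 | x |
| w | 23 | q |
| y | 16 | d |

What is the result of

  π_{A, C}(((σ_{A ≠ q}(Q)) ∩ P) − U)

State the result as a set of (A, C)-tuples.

{(m, 32), (n, 30), (r, 10), (w, 34), (y, 8)}

Apply σ_{A ≠ q}; surviving tuples: {(k, 10, p), (m, 16, s), (m, 32, v), (n, 30, u), (r, 10, a), (r, 27, p), (r, 5, k), (w, 34, z), (y, 8, m), (z, 16, y)}
Set intersection of the two operands is {(m, 32, v), (n, 30, u), (r, 10, a), (w, 34, z), (y, 8, m)}.
Set difference of the two operands is {(m, 32, v), (n, 30, u), (r, 10, a), (w, 34, z), (y, 8, m)}.
π_{A, C} gives {(m, 32), (n, 30), (r, 10), (w, 34), (y, 8)}.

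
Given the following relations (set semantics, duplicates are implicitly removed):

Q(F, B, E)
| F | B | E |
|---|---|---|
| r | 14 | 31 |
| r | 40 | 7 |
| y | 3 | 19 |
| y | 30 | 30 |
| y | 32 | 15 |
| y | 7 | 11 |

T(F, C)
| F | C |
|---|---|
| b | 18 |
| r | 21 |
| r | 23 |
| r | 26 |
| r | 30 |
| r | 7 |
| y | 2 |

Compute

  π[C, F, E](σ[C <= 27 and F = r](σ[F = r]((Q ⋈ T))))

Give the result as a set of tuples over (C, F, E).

{(21, r, 31), (21, r, 7), (23, r, 31), (23, r, 7), (26, r, 31), (26, r, 7), (7, r, 31), (7, r, 7)}

Q ⋈ T (natural join on F): {(r, 14, 31, 21), (r, 14, 31, 23), (r, 14, 31, 26), (r, 14, 31, 30), (r, 14, 31, 7), (r, 40, 7, 21), (r, 40, 7, 23), (r, 40, 7, 26), (r, 40, 7, 30), (r, 40, 7, 7), (y, 3, 19, 2), (y, 30, 30, 2), (y, 32, 15, 2), (y, 7, 11, 2)}
Filtering on F = r leaves {(r, 14, 31, 21), (r, 14, 31, 23), (r, 14, 31, 26), (r, 14, 31, 30), (r, 14, 31, 7), (r, 40, 7, 21), (r, 40, 7, 23), (r, 40, 7, 26), (r, 40, 7, 30), (r, 40, 7, 7)}.
Filtering on C <= 27 and F = r leaves {(r, 14, 31, 21), (r, 14, 31, 23), (r, 14, 31, 26), (r, 14, 31, 7), (r, 40, 7, 21), (r, 40, 7, 23), (r, 40, 7, 26), (r, 40, 7, 7)}.
Keep only column(s) C, F, E: {(21, r, 31), (21, r, 7), (23, r, 31), (23, r, 7), (26, r, 31), (26, r, 7), (7, r, 31), (7, r, 7)}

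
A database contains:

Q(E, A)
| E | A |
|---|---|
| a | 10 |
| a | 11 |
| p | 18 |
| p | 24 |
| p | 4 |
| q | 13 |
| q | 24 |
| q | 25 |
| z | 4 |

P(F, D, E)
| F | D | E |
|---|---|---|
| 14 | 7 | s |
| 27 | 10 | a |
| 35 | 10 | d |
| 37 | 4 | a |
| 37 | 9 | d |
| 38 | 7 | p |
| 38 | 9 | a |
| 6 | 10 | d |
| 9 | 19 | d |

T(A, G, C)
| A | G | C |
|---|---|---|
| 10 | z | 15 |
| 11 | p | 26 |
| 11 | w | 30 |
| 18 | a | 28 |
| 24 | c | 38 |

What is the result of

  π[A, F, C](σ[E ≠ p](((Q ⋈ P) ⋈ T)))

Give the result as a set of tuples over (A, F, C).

{(10, 27, 15), (10, 37, 15), (10, 38, 15), (11, 27, 26), (11, 27, 30), (11, 37, 26), (11, 37, 30), (11, 38, 26), (11, 38, 30)}

Natural join on E: {(a, 10, 27, 10), (a, 10, 37, 4), (a, 10, 38, 9), (a, 11, 27, 10), (a, 11, 37, 4), (a, 11, 38, 9), (p, 18, 38, 7), (p, 24, 38, 7), (p, 4, 38, 7)}
Natural join on A: {(a, 10, 27, 10, z, 15), (a, 10, 37, 4, z, 15), (a, 10, 38, 9, z, 15), (a, 11, 27, 10, p, 26), (a, 11, 27, 10, w, 30), (a, 11, 37, 4, p, 26), (a, 11, 37, 4, w, 30), (a, 11, 38, 9, p, 26), (a, 11, 38, 9, w, 30), (p, 18, 38, 7, a, 28), (p, 24, 38, 7, c, 38)}
Filtering on E ≠ p leaves {(a, 10, 27, 10, z, 15), (a, 10, 37, 4, z, 15), (a, 10, 38, 9, z, 15), (a, 11, 27, 10, p, 26), (a, 11, 27, 10, w, 30), (a, 11, 37, 4, p, 26), (a, 11, 37, 4, w, 30), (a, 11, 38, 9, p, 26), (a, 11, 38, 9, w, 30)}.
π_{A, F, C} gives {(10, 27, 15), (10, 37, 15), (10, 38, 15), (11, 27, 26), (11, 27, 30), (11, 37, 26), (11, 37, 30), (11, 38, 26), (11, 38, 30)}.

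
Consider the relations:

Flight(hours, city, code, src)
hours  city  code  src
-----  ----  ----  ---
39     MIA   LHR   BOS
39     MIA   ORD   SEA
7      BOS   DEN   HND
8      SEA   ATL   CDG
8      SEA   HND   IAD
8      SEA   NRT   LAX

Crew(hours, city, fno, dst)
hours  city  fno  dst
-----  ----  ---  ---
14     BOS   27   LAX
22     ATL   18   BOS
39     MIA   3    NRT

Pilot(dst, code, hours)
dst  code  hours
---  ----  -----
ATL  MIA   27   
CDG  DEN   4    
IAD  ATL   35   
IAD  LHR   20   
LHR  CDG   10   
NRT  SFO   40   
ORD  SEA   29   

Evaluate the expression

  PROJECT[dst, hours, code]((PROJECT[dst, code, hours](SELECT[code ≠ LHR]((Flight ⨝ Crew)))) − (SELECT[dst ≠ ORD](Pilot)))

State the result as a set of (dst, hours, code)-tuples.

Natural join on hours, city: {(39, MIA, LHR, BOS, 3, NRT), (39, MIA, ORD, SEA, 3, NRT)}
Filtering on code ≠ LHR leaves {(39, MIA, ORD, SEA, 3, NRT)}.
Keep only column(s) dst, code, hours: {(NRT, ORD, 39)}
Filtering on dst ≠ ORD leaves {(ATL, MIA, 27), (CDG, DEN, 4), (IAD, ATL, 35), (IAD, LHR, 20), (LHR, CDG, 10), (NRT, SFO, 40)}.
Set difference of the two operands is {(NRT, ORD, 39)}.
Keep only column(s) dst, hours, code: {(NRT, 39, ORD)}

{(NRT, 39, ORD)}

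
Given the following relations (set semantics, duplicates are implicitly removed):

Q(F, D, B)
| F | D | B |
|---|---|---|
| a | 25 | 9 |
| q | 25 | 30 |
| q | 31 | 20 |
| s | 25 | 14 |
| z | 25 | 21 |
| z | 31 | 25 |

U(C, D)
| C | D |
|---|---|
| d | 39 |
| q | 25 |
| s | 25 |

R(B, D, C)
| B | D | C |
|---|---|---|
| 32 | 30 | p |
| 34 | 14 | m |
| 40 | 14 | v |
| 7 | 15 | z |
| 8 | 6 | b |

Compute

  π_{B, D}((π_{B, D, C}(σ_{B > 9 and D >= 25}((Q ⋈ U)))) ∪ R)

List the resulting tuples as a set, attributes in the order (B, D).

{(14, 25), (21, 25), (30, 25), (32, 30), (34, 14), (40, 14), (7, 15), (8, 6)}

Joining Q and U on D yields {(a, 25, 9, q), (a, 25, 9, s), (q, 25, 30, q), (q, 25, 30, s), (s, 25, 14, q), (s, 25, 14, s), (z, 25, 21, q), (z, 25, 21, s)}.
Filtering on B > 9 and D >= 25 leaves {(q, 25, 30, q), (q, 25, 30, s), (s, 25, 14, q), (s, 25, 14, s), (z, 25, 21, q), (z, 25, 21, s)}.
π_{B, D, C} gives {(14, 25, q), (14, 25, s), (21, 25, q), (21, 25, s), (30, 25, q), (30, 25, s)}.
Union: {(14, 25, q), (14, 25, s), (21, 25, q), (21, 25, s), (30, 25, q), (30, 25, s)} with {(32, 30, p), (34, 14, m), (40, 14, v), (7, 15, z), (8, 6, b)} → {(14, 25, q), (14, 25, s), (21, 25, q), (21, 25, s), (30, 25, q), (30, 25, s), (32, 30, p), (34, 14, m), (40, 14, v), (7, 15, z), (8, 6, b)}
π_{B, D} gives {(14, 25), (21, 25), (30, 25), (32, 30), (34, 14), (40, 14), (7, 15), (8, 6)} (3 duplicate(s) eliminated).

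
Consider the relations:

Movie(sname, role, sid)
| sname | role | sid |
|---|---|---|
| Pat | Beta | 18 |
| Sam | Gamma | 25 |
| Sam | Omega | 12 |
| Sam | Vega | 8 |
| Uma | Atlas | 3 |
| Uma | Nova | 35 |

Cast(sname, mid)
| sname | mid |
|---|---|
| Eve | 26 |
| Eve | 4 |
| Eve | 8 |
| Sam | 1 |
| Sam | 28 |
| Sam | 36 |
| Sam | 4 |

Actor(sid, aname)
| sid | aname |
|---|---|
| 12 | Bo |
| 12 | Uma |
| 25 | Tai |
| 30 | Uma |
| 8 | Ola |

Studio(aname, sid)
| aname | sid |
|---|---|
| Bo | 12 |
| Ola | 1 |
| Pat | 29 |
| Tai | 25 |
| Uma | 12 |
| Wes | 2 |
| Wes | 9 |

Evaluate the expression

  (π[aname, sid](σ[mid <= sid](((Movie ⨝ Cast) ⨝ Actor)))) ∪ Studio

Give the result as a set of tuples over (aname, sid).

Movie ⋈ Cast (natural join on sname): {(Sam, Gamma, 25, 1), (Sam, Gamma, 25, 28), (Sam, Gamma, 25, 36), (Sam, Gamma, 25, 4), (Sam, Omega, 12, 1), (Sam, Omega, 12, 28), (Sam, Omega, 12, 36), (Sam, Omega, 12, 4), (Sam, Vega, 8, 1), (Sam, Vega, 8, 28), (Sam, Vega, 8, 36), (Sam, Vega, 8, 4)}
(Movie ⨝ Cast) ⋈ Actor (natural join on sid): {(Sam, Gamma, 25, 1, Tai), (Sam, Gamma, 25, 28, Tai), (Sam, Gamma, 25, 36, Tai), (Sam, Gamma, 25, 4, Tai), (Sam, Omega, 12, 1, Bo), (Sam, Omega, 12, 1, Uma), (Sam, Omega, 12, 28, Bo), (Sam, Omega, 12, 28, Uma), (Sam, Omega, 12, 36, Bo), (Sam, Omega, 12, 36, Uma), (Sam, Omega, 12, 4, Bo), (Sam, Omega, 12, 4, Uma), (Sam, Vega, 8, 1, Ola), (Sam, Vega, 8, 28, Ola), (Sam, Vega, 8, 36, Ola), (Sam, Vega, 8, 4, Ola)}
Selection mid <= sid: {(Sam, Gamma, 25, 1, Tai), (Sam, Gamma, 25, 4, Tai), (Sam, Omega, 12, 1, Bo), (Sam, Omega, 12, 1, Uma), (Sam, Omega, 12, 4, Bo), (Sam, Omega, 12, 4, Uma), (Sam, Vega, 8, 1, Ola), (Sam, Vega, 8, 4, Ola)}
Projecting to aname, sid (4 duplicate(s) eliminated): {(Bo, 12), (Ola, 8), (Tai, 25), (Uma, 12)}
Taking the union: {(Bo, 12), (Ola, 1), (Ola, 8), (Pat, 29), (Tai, 25), (Uma, 12), (Wes, 2), (Wes, 9)}

{(Bo, 12), (Ola, 1), (Ola, 8), (Pat, 29), (Tai, 25), (Uma, 12), (Wes, 2), (Wes, 9)}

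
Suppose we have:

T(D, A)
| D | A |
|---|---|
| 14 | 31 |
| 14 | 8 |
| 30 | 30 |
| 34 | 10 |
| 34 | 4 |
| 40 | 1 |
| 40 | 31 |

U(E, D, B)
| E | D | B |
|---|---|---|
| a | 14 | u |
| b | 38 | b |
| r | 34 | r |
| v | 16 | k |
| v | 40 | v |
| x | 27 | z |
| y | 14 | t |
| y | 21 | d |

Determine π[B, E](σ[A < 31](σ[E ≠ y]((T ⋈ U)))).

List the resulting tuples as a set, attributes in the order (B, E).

Joining T and U on D yields {(14, 31, a, u), (14, 31, y, t), (14, 8, a, u), (14, 8, y, t), (34, 10, r, r), (34, 4, r, r), (40, 1, v, v), (40, 31, v, v)}.
Apply σ_{E ≠ y}; surviving tuples: {(14, 31, a, u), (14, 8, a, u), (34, 10, r, r), (34, 4, r, r), (40, 1, v, v), (40, 31, v, v)}
Apply σ_{A < 31}; surviving tuples: {(14, 8, a, u), (34, 10, r, r), (34, 4, r, r), (40, 1, v, v)}
π[B, E]: project onto (B, E) (1 duplicate(s) eliminated) → {(r, r), (u, a), (v, v)}

{(r, r), (u, a), (v, v)}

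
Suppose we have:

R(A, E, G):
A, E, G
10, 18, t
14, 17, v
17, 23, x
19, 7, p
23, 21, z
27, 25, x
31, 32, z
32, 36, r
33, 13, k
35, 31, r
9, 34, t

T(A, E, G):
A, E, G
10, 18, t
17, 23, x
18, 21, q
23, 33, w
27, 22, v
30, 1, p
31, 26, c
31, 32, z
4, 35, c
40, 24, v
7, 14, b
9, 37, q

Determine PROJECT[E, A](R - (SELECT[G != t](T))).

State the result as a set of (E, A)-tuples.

Selection G != t: {(17, 23, x), (18, 21, q), (23, 33, w), (27, 22, v), (30, 1, p), (31, 26, c), (31, 32, z), (4, 35, c), (40, 24, v), (7, 14, b), (9, 37, q)}
Taking the difference: {(10, 18, t), (14, 17, v), (19, 7, p), (23, 21, z), (27, 25, x), (32, 36, r), (33, 13, k), (35, 31, r), (9, 34, t)}
π_{E, A} gives {(13, 33), (17, 14), (18, 10), (21, 23), (25, 27), (31, 35), (34, 9), (36, 32), (7, 19)}.

{(13, 33), (17, 14), (18, 10), (21, 23), (25, 27), (31, 35), (34, 9), (36, 32), (7, 19)}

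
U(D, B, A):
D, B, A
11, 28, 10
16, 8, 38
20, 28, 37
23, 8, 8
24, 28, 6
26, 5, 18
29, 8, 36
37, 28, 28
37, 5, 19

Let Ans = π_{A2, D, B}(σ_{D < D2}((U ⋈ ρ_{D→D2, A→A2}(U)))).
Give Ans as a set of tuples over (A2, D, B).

{(19, 26, 5), (28, 11, 28), (28, 20, 28), (28, 24, 28), (36, 16, 8), (36, 23, 8), (37, 11, 28), (6, 11, 28), (6, 20, 28), (8, 16, 8)}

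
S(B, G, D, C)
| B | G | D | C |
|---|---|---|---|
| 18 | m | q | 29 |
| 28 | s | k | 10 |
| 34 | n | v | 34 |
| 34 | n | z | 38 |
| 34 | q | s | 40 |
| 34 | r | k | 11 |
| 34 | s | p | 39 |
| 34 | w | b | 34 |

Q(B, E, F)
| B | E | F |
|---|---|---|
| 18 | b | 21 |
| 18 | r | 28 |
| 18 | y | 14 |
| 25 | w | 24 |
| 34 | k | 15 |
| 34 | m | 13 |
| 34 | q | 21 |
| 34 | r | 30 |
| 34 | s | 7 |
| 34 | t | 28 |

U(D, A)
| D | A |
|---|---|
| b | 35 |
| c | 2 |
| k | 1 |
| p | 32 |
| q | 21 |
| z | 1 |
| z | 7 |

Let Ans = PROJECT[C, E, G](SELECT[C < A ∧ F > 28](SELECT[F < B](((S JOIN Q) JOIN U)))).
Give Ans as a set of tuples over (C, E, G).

{(34, r, w)}

S ⋈ Q (natural join on B): {(18, m, q, 29, b, 21), (18, m, q, 29, r, 28), (18, m, q, 29, y, 14), (34, n, v, 34, k, 15), (34, n, v, 34, m, 13), (34, n, v, 34, q, 21), (34, n, v, 34, r, 30), (34, n, v, 34, s, 7), (34, n, v, 34, t, 28), (34, n, z, 38, k, 15), (34, n, z, 38, m, 13), (34, n, z, 38, q, 21), (34, n, z, 38, r, 30), (34, n, z, 38, s, 7), (34, n, z, 38, t, 28), (34, q, s, 40, k, 15), (34, q, s, 40, m, 13), (34, q, s, 40, q, 21), (34, q, s, 40, r, 30), (34, q, s, 40, s, 7), (34, q, s, 40, t, 28), (34, r, k, 11, k, 15), (34, r, k, 11, m, 13), (34, r, k, 11, q, 21), (34, r, k, 11, r, 30), (34, r, k, 11, s, 7), (34, r, k, 11, t, 28), (34, s, p, 39, k, 15), (34, s, p, 39, m, 13), (34, s, p, 39, q, 21), (34, s, p, 39, r, 30), (34, s, p, 39, s, 7), (34, s, p, 39, t, 28), (34, w, b, 34, k, 15), (34, w, b, 34, m, 13), (34, w, b, 34, q, 21), (34, w, b, 34, r, 30), (34, w, b, 34, s, 7), (34, w, b, 34, t, 28)}
(S JOIN Q) ⋈ U (natural join on D): {(18, m, q, 29, b, 21, 21), (18, m, q, 29, r, 28, 21), (18, m, q, 29, y, 14, 21), (34, n, z, 38, k, 15, 1), (34, n, z, 38, k, 15, 7), (34, n, z, 38, m, 13, 1), (34, n, z, 38, m, 13, 7), (34, n, z, 38, q, 21, 1), (34, n, z, 38, q, 21, 7), (34, n, z, 38, r, 30, 1), (34, n, z, 38, r, 30, 7), (34, n, z, 38, s, 7, 1), (34, n, z, 38, s, 7, 7), (34, n, z, 38, t, 28, 1), (34, n, z, 38, t, 28, 7), (34, r, k, 11, k, 15, 1), (34, r, k, 11, m, 13, 1), (34, r, k, 11, q, 21, 1), (34, r, k, 11, r, 30, 1), (34, r, k, 11, s, 7, 1), (34, r, k, 11, t, 28, 1), (34, s, p, 39, k, 15, 32), (34, s, p, 39, m, 13, 32), (34, s, p, 39, q, 21, 32), (34, s, p, 39, r, 30, 32), (34, s, p, 39, s, 7, 32), (34, s, p, 39, t, 28, 32), (34, w, b, 34, k, 15, 35), (34, w, b, 34, m, 13, 35), (34, w, b, 34, q, 21, 35), (34, w, b, 34, r, 30, 35), (34, w, b, 34, s, 7, 35), (34, w, b, 34, t, 28, 35)}
Selection F < B: {(18, m, q, 29, y, 14, 21), (34, n, z, 38, k, 15, 1), (34, n, z, 38, k, 15, 7), (34, n, z, 38, m, 13, 1), (34, n, z, 38, m, 13, 7), (34, n, z, 38, q, 21, 1), (34, n, z, 38, q, 21, 7), (34, n, z, 38, r, 30, 1), (34, n, z, 38, r, 30, 7), (34, n, z, 38, s, 7, 1), (34, n, z, 38, s, 7, 7), (34, n, z, 38, t, 28, 1), (34, n, z, 38, t, 28, 7), (34, r, k, 11, k, 15, 1), (34, r, k, 11, m, 13, 1), (34, r, k, 11, q, 21, 1), (34, r, k, 11, r, 30, 1), (34, r, k, 11, s, 7, 1), (34, r, k, 11, t, 28, 1), (34, s, p, 39, k, 15, 32), (34, s, p, 39, m, 13, 32), (34, s, p, 39, q, 21, 32), (34, s, p, 39, r, 30, 32), (34, s, p, 39, s, 7, 32), (34, s, p, 39, t, 28, 32), (34, w, b, 34, k, 15, 35), (34, w, b, 34, m, 13, 35), (34, w, b, 34, q, 21, 35), (34, w, b, 34, r, 30, 35), (34, w, b, 34, s, 7, 35), (34, w, b, 34, t, 28, 35)}
Selection C < A ∧ F > 28: {(34, w, b, 34, r, 30, 35)}
Projecting to C, E, G: {(34, r, w)}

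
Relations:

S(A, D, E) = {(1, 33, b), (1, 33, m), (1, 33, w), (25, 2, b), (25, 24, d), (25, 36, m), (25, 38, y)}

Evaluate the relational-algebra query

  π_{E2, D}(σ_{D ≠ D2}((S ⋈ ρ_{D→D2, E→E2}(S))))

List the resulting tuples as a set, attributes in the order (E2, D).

{(b, 24), (b, 36), (b, 38), (d, 2), (d, 36), (d, 38), (m, 2), (m, 24), (m, 38), (y, 2), (y, 24), (y, 36)}

ρ[D→D2, E→E2]: schema becomes (A, D2, E2); tuples unchanged.
S ⋈ ρ_{D→D2, E→E2}(S) (natural join on A): {(1, 33, b, 33, b), (1, 33, b, 33, m), (1, 33, b, 33, w), (1, 33, m, 33, b), (1, 33, m, 33, m), (1, 33, m, 33, w), (1, 33, w, 33, b), (1, 33, w, 33, m), (1, 33, w, 33, w), (25, 2, b, 2, b), (25, 2, b, 24, d), (25, 2, b, 36, m), (25, 2, b, 38, y), (25, 24, d, 2, b), (25, 24, d, 24, d), (25, 24, d, 36, m), (25, 24, d, 38, y), (25, 36, m, 2, b), (25, 36, m, 24, d), (25, 36, m, 36, m), (25, 36, m, 38, y), (25, 38, y, 2, b), (25, 38, y, 24, d), (25, 38, y, 36, m), (25, 38, y, 38, y)}
Filtering on D ≠ D2 leaves {(25, 2, b, 24, d), (25, 2, b, 36, m), (25, 2, b, 38, y), (25, 24, d, 2, b), (25, 24, d, 36, m), (25, 24, d, 38, y), (25, 36, m, 2, b), (25, 36, m, 24, d), (25, 36, m, 38, y), (25, 38, y, 2, b), (25, 38, y, 24, d), (25, 38, y, 36, m)}.
π[E2, D]: project onto (E2, D) → {(b, 24), (b, 36), (b, 38), (d, 2), (d, 36), (d, 38), (m, 2), (m, 24), (m, 38), (y, 2), (y, 24), (y, 36)}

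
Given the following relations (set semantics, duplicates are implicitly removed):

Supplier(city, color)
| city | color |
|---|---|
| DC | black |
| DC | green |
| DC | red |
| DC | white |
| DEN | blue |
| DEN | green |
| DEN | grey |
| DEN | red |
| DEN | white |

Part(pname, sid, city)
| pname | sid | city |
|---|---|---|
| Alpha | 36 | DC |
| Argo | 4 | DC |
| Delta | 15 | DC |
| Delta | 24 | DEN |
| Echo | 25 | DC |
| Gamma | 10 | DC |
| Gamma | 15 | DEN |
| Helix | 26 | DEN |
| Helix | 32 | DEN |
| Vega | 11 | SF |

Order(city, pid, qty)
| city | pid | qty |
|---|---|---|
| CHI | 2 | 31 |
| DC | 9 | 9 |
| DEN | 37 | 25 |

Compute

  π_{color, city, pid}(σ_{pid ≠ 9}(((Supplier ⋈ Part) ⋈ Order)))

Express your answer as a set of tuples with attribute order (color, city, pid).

Supplier ⋈ Part (natural join on city): {(DC, black, Alpha, 36), (DC, black, Argo, 4), (DC, black, Delta, 15), (DC, black, Echo, 25), (DC, black, Gamma, 10), (DC, green, Alpha, 36), (DC, green, Argo, 4), (DC, green, Delta, 15), (DC, green, Echo, 25), (DC, green, Gamma, 10), (DC, red, Alpha, 36), (DC, red, Argo, 4), (DC, red, Delta, 15), (DC, red, Echo, 25), (DC, red, Gamma, 10), (DC, white, Alpha, 36), (DC, white, Argo, 4), (DC, white, Delta, 15), (DC, white, Echo, 25), (DC, white, Gamma, 10), (DEN, blue, Delta, 24), (DEN, blue, Gamma, 15), (DEN, blue, Helix, 26), (DEN, blue, Helix, 32), (DEN, green, Delta, 24), (DEN, green, Gamma, 15), (DEN, green, Helix, 26), (DEN, green, Helix, 32), (DEN, grey, Delta, 24), (DEN, grey, Gamma, 15), (DEN, grey, Helix, 26), (DEN, grey, Helix, 32), (DEN, red, Delta, 24), (DEN, red, Gamma, 15), (DEN, red, Helix, 26), (DEN, red, Helix, 32), (DEN, white, Delta, 24), (DEN, white, Gamma, 15), (DEN, white, Helix, 26), (DEN, white, Helix, 32)}
(Supplier ⋈ Part) ⋈ Order (natural join on city): {(DC, black, Alpha, 36, 9, 9), (DC, black, Argo, 4, 9, 9), (DC, black, Delta, 15, 9, 9), (DC, black, Echo, 25, 9, 9), (DC, black, Gamma, 10, 9, 9), (DC, green, Alpha, 36, 9, 9), (DC, green, Argo, 4, 9, 9), (DC, green, Delta, 15, 9, 9), (DC, green, Echo, 25, 9, 9), (DC, green, Gamma, 10, 9, 9), (DC, red, Alpha, 36, 9, 9), (DC, red, Argo, 4, 9, 9), (DC, red, Delta, 15, 9, 9), (DC, red, Echo, 25, 9, 9), (DC, red, Gamma, 10, 9, 9), (DC, white, Alpha, 36, 9, 9), (DC, white, Argo, 4, 9, 9), (DC, white, Delta, 15, 9, 9), (DC, white, Echo, 25, 9, 9), (DC, white, Gamma, 10, 9, 9), (DEN, blue, Delta, 24, 37, 25), (DEN, blue, Gamma, 15, 37, 25), (DEN, blue, Helix, 26, 37, 25), (DEN, blue, Helix, 32, 37, 25), (DEN, green, Delta, 24, 37, 25), (DEN, green, Gamma, 15, 37, 25), (DEN, green, Helix, 26, 37, 25), (DEN, green, Helix, 32, 37, 25), (DEN, grey, Delta, 24, 37, 25), (DEN, grey, Gamma, 15, 37, 25), (DEN, grey, Helix, 26, 37, 25), (DEN, grey, Helix, 32, 37, 25), (DEN, red, Delta, 24, 37, 25), (DEN, red, Gamma, 15, 37, 25), (DEN, red, Helix, 26, 37, 25), (DEN, red, Helix, 32, 37, 25), (DEN, white, Delta, 24, 37, 25), (DEN, white, Gamma, 15, 37, 25), (DEN, white, Helix, 26, 37, 25), (DEN, white, Helix, 32, 37, 25)}
Filtering on pid ≠ 9 leaves {(DEN, blue, Delta, 24, 37, 25), (DEN, blue, Gamma, 15, 37, 25), (DEN, blue, Helix, 26, 37, 25), (DEN, blue, Helix, 32, 37, 25), (DEN, green, Delta, 24, 37, 25), (DEN, green, Gamma, 15, 37, 25), (DEN, green, Helix, 26, 37, 25), (DEN, green, Helix, 32, 37, 25), (DEN, grey, Delta, 24, 37, 25), (DEN, grey, Gamma, 15, 37, 25), (DEN, grey, Helix, 26, 37, 25), (DEN, grey, Helix, 32, 37, 25), (DEN, red, Delta, 24, 37, 25), (DEN, red, Gamma, 15, 37, 25), (DEN, red, Helix, 26, 37, 25), (DEN, red, Helix, 32, 37, 25), (DEN, white, Delta, 24, 37, 25), (DEN, white, Gamma, 15, 37, 25), (DEN, white, Helix, 26, 37, 25), (DEN, white, Helix, 32, 37, 25)}.
π[color, city, pid]: project onto (color, city, pid) (15 duplicate(s) eliminated) → {(blue, DEN, 37), (green, DEN, 37), (grey, DEN, 37), (red, DEN, 37), (white, DEN, 37)}

{(blue, DEN, 37), (green, DEN, 37), (grey, DEN, 37), (red, DEN, 37), (white, DEN, 37)}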